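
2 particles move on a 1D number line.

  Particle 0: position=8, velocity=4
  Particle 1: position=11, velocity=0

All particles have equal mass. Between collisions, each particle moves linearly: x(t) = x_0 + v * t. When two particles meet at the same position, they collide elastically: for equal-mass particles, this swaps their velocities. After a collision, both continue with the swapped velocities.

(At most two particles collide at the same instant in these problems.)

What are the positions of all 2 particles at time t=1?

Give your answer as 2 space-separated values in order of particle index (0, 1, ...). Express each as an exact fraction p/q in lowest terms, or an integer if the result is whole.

Collision at t=3/4: particles 0 and 1 swap velocities; positions: p0=11 p1=11; velocities now: v0=0 v1=4
Advance to t=1 (no further collisions before then); velocities: v0=0 v1=4; positions = 11 12

Answer: 11 12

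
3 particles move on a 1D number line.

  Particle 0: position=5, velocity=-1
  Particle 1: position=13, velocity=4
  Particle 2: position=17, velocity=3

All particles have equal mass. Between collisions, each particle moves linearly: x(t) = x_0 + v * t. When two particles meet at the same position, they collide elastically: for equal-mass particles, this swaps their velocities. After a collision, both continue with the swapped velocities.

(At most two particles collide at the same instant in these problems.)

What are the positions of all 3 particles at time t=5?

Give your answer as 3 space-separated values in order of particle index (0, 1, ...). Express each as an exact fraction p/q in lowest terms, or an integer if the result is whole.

Answer: 0 32 33

Derivation:
Collision at t=4: particles 1 and 2 swap velocities; positions: p0=1 p1=29 p2=29; velocities now: v0=-1 v1=3 v2=4
Advance to t=5 (no further collisions before then); velocities: v0=-1 v1=3 v2=4; positions = 0 32 33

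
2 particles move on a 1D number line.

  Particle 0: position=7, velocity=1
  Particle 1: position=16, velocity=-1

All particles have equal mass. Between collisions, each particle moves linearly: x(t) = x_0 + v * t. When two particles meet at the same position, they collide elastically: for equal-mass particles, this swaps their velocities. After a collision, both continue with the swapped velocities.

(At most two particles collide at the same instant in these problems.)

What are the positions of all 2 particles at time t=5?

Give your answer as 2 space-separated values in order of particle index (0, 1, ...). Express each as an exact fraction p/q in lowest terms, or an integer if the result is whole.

Answer: 11 12

Derivation:
Collision at t=9/2: particles 0 and 1 swap velocities; positions: p0=23/2 p1=23/2; velocities now: v0=-1 v1=1
Advance to t=5 (no further collisions before then); velocities: v0=-1 v1=1; positions = 11 12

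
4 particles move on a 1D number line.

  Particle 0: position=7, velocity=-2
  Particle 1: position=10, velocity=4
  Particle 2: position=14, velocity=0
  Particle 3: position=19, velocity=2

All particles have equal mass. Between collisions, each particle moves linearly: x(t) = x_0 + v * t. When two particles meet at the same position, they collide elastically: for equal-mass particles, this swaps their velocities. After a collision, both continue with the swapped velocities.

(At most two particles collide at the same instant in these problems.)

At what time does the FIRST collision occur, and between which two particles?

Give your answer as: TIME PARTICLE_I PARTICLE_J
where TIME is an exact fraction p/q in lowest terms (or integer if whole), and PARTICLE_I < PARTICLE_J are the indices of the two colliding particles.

Answer: 1 1 2

Derivation:
Pair (0,1): pos 7,10 vel -2,4 -> not approaching (rel speed -6 <= 0)
Pair (1,2): pos 10,14 vel 4,0 -> gap=4, closing at 4/unit, collide at t=1
Pair (2,3): pos 14,19 vel 0,2 -> not approaching (rel speed -2 <= 0)
Earliest collision: t=1 between 1 and 2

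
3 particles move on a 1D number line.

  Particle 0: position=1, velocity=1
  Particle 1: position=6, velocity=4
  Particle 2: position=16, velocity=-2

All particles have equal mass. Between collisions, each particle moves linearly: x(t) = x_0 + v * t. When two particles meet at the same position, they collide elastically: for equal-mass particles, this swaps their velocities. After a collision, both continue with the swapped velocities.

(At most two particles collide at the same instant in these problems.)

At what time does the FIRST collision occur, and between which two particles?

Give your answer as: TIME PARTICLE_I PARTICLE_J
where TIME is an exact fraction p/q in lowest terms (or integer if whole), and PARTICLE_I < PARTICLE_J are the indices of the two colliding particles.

Answer: 5/3 1 2

Derivation:
Pair (0,1): pos 1,6 vel 1,4 -> not approaching (rel speed -3 <= 0)
Pair (1,2): pos 6,16 vel 4,-2 -> gap=10, closing at 6/unit, collide at t=5/3
Earliest collision: t=5/3 between 1 and 2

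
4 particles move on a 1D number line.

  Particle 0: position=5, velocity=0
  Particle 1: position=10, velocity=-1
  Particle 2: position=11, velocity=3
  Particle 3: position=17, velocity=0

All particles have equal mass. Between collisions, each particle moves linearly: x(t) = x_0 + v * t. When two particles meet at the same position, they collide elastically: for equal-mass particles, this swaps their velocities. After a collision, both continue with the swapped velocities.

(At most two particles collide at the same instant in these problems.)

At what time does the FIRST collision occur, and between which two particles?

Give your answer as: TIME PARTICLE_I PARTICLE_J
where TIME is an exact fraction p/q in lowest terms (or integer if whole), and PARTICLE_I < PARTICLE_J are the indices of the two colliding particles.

Pair (0,1): pos 5,10 vel 0,-1 -> gap=5, closing at 1/unit, collide at t=5
Pair (1,2): pos 10,11 vel -1,3 -> not approaching (rel speed -4 <= 0)
Pair (2,3): pos 11,17 vel 3,0 -> gap=6, closing at 3/unit, collide at t=2
Earliest collision: t=2 between 2 and 3

Answer: 2 2 3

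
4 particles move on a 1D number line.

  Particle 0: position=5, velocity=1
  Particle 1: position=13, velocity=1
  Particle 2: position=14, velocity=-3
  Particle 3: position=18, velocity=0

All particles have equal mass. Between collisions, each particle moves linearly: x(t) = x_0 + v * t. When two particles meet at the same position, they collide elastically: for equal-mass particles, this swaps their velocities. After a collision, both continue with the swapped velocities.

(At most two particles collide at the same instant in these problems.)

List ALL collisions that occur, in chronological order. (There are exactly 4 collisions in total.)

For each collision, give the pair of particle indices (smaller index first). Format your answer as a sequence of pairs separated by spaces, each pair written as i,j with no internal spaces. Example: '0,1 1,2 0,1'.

Collision at t=1/4: particles 1 and 2 swap velocities; positions: p0=21/4 p1=53/4 p2=53/4 p3=18; velocities now: v0=1 v1=-3 v2=1 v3=0
Collision at t=9/4: particles 0 and 1 swap velocities; positions: p0=29/4 p1=29/4 p2=61/4 p3=18; velocities now: v0=-3 v1=1 v2=1 v3=0
Collision at t=5: particles 2 and 3 swap velocities; positions: p0=-1 p1=10 p2=18 p3=18; velocities now: v0=-3 v1=1 v2=0 v3=1
Collision at t=13: particles 1 and 2 swap velocities; positions: p0=-25 p1=18 p2=18 p3=26; velocities now: v0=-3 v1=0 v2=1 v3=1

Answer: 1,2 0,1 2,3 1,2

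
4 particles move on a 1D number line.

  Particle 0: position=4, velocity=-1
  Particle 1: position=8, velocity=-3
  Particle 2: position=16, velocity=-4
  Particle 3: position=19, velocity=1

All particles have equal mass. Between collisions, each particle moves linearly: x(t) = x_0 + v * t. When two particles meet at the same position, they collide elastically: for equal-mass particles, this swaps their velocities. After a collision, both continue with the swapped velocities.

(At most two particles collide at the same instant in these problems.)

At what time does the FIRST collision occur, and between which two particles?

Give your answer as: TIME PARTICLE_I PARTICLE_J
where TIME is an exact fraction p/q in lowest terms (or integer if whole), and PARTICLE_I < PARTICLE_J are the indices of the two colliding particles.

Pair (0,1): pos 4,8 vel -1,-3 -> gap=4, closing at 2/unit, collide at t=2
Pair (1,2): pos 8,16 vel -3,-4 -> gap=8, closing at 1/unit, collide at t=8
Pair (2,3): pos 16,19 vel -4,1 -> not approaching (rel speed -5 <= 0)
Earliest collision: t=2 between 0 and 1

Answer: 2 0 1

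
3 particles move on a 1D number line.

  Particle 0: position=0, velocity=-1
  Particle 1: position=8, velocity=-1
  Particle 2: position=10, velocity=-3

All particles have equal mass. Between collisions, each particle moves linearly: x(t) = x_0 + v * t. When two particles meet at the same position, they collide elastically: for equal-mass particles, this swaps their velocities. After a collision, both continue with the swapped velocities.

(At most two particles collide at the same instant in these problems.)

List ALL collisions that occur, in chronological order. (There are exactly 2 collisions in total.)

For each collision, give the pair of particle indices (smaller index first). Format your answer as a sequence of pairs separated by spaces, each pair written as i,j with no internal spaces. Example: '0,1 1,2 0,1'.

Answer: 1,2 0,1

Derivation:
Collision at t=1: particles 1 and 2 swap velocities; positions: p0=-1 p1=7 p2=7; velocities now: v0=-1 v1=-3 v2=-1
Collision at t=5: particles 0 and 1 swap velocities; positions: p0=-5 p1=-5 p2=3; velocities now: v0=-3 v1=-1 v2=-1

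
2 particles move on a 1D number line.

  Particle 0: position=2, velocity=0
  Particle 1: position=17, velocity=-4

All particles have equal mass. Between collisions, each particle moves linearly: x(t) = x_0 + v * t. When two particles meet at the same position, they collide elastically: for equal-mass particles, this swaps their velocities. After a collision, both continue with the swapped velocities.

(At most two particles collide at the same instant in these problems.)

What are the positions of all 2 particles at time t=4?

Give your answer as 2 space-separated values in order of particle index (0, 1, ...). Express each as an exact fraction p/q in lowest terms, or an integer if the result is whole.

Answer: 1 2

Derivation:
Collision at t=15/4: particles 0 and 1 swap velocities; positions: p0=2 p1=2; velocities now: v0=-4 v1=0
Advance to t=4 (no further collisions before then); velocities: v0=-4 v1=0; positions = 1 2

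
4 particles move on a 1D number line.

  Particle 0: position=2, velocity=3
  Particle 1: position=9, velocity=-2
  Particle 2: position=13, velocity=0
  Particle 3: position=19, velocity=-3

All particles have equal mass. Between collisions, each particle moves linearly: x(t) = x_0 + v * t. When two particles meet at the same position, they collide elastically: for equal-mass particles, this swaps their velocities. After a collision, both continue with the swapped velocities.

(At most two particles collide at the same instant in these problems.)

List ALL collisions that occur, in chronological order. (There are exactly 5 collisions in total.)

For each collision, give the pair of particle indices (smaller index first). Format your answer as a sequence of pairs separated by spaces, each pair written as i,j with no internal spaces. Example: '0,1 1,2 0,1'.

Answer: 0,1 2,3 1,2 2,3 0,1

Derivation:
Collision at t=7/5: particles 0 and 1 swap velocities; positions: p0=31/5 p1=31/5 p2=13 p3=74/5; velocities now: v0=-2 v1=3 v2=0 v3=-3
Collision at t=2: particles 2 and 3 swap velocities; positions: p0=5 p1=8 p2=13 p3=13; velocities now: v0=-2 v1=3 v2=-3 v3=0
Collision at t=17/6: particles 1 and 2 swap velocities; positions: p0=10/3 p1=21/2 p2=21/2 p3=13; velocities now: v0=-2 v1=-3 v2=3 v3=0
Collision at t=11/3: particles 2 and 3 swap velocities; positions: p0=5/3 p1=8 p2=13 p3=13; velocities now: v0=-2 v1=-3 v2=0 v3=3
Collision at t=10: particles 0 and 1 swap velocities; positions: p0=-11 p1=-11 p2=13 p3=32; velocities now: v0=-3 v1=-2 v2=0 v3=3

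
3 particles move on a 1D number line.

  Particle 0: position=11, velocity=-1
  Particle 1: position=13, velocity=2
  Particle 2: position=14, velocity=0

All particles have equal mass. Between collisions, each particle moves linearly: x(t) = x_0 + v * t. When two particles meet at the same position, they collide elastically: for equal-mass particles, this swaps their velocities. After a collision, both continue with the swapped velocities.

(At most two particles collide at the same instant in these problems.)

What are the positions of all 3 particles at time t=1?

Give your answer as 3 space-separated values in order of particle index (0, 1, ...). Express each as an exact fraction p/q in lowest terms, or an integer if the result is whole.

Answer: 10 14 15

Derivation:
Collision at t=1/2: particles 1 and 2 swap velocities; positions: p0=21/2 p1=14 p2=14; velocities now: v0=-1 v1=0 v2=2
Advance to t=1 (no further collisions before then); velocities: v0=-1 v1=0 v2=2; positions = 10 14 15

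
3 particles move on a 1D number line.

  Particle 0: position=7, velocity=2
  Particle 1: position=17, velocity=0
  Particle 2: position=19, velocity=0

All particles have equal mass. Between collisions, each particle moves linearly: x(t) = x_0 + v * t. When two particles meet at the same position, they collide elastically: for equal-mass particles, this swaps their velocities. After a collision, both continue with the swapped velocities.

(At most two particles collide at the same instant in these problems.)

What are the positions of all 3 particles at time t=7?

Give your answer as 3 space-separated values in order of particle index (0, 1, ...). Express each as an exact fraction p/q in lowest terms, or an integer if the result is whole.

Answer: 17 19 21

Derivation:
Collision at t=5: particles 0 and 1 swap velocities; positions: p0=17 p1=17 p2=19; velocities now: v0=0 v1=2 v2=0
Collision at t=6: particles 1 and 2 swap velocities; positions: p0=17 p1=19 p2=19; velocities now: v0=0 v1=0 v2=2
Advance to t=7 (no further collisions before then); velocities: v0=0 v1=0 v2=2; positions = 17 19 21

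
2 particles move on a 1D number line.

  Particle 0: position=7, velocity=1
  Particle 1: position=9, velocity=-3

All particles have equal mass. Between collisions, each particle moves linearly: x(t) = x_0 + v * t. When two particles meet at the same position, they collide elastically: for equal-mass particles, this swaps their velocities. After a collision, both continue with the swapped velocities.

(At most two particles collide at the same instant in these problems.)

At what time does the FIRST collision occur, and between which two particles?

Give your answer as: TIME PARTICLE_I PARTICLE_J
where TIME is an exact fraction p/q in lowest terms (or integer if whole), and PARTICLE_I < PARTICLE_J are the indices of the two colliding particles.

Answer: 1/2 0 1

Derivation:
Pair (0,1): pos 7,9 vel 1,-3 -> gap=2, closing at 4/unit, collide at t=1/2
Earliest collision: t=1/2 between 0 and 1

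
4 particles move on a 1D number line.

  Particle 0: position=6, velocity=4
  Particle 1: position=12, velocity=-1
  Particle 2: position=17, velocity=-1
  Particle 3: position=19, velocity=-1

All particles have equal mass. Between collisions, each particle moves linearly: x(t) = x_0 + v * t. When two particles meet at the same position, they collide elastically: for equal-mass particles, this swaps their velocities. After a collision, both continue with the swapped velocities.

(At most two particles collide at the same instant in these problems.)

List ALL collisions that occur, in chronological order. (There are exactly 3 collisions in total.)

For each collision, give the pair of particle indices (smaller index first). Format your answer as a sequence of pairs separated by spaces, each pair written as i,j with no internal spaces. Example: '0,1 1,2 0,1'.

Collision at t=6/5: particles 0 and 1 swap velocities; positions: p0=54/5 p1=54/5 p2=79/5 p3=89/5; velocities now: v0=-1 v1=4 v2=-1 v3=-1
Collision at t=11/5: particles 1 and 2 swap velocities; positions: p0=49/5 p1=74/5 p2=74/5 p3=84/5; velocities now: v0=-1 v1=-1 v2=4 v3=-1
Collision at t=13/5: particles 2 and 3 swap velocities; positions: p0=47/5 p1=72/5 p2=82/5 p3=82/5; velocities now: v0=-1 v1=-1 v2=-1 v3=4

Answer: 0,1 1,2 2,3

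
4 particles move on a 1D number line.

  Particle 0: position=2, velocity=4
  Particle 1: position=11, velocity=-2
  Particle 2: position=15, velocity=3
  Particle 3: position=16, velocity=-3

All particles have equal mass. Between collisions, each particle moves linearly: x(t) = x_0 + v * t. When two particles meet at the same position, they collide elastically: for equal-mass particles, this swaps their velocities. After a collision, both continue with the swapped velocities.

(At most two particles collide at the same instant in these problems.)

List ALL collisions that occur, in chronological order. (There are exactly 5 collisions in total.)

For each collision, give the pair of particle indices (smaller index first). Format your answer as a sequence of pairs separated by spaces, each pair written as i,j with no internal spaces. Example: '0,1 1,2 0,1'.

Answer: 2,3 0,1 1,2 0,1 2,3

Derivation:
Collision at t=1/6: particles 2 and 3 swap velocities; positions: p0=8/3 p1=32/3 p2=31/2 p3=31/2; velocities now: v0=4 v1=-2 v2=-3 v3=3
Collision at t=3/2: particles 0 and 1 swap velocities; positions: p0=8 p1=8 p2=23/2 p3=39/2; velocities now: v0=-2 v1=4 v2=-3 v3=3
Collision at t=2: particles 1 and 2 swap velocities; positions: p0=7 p1=10 p2=10 p3=21; velocities now: v0=-2 v1=-3 v2=4 v3=3
Collision at t=5: particles 0 and 1 swap velocities; positions: p0=1 p1=1 p2=22 p3=30; velocities now: v0=-3 v1=-2 v2=4 v3=3
Collision at t=13: particles 2 and 3 swap velocities; positions: p0=-23 p1=-15 p2=54 p3=54; velocities now: v0=-3 v1=-2 v2=3 v3=4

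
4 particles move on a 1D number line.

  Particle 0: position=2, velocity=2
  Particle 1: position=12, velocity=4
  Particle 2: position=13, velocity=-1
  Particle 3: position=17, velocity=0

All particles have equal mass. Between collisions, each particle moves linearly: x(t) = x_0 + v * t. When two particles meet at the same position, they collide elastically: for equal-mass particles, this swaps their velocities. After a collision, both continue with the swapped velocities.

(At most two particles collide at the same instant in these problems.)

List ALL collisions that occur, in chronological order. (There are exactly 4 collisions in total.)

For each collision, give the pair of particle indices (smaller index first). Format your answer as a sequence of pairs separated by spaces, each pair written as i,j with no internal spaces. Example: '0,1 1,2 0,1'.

Collision at t=1/5: particles 1 and 2 swap velocities; positions: p0=12/5 p1=64/5 p2=64/5 p3=17; velocities now: v0=2 v1=-1 v2=4 v3=0
Collision at t=5/4: particles 2 and 3 swap velocities; positions: p0=9/2 p1=47/4 p2=17 p3=17; velocities now: v0=2 v1=-1 v2=0 v3=4
Collision at t=11/3: particles 0 and 1 swap velocities; positions: p0=28/3 p1=28/3 p2=17 p3=80/3; velocities now: v0=-1 v1=2 v2=0 v3=4
Collision at t=15/2: particles 1 and 2 swap velocities; positions: p0=11/2 p1=17 p2=17 p3=42; velocities now: v0=-1 v1=0 v2=2 v3=4

Answer: 1,2 2,3 0,1 1,2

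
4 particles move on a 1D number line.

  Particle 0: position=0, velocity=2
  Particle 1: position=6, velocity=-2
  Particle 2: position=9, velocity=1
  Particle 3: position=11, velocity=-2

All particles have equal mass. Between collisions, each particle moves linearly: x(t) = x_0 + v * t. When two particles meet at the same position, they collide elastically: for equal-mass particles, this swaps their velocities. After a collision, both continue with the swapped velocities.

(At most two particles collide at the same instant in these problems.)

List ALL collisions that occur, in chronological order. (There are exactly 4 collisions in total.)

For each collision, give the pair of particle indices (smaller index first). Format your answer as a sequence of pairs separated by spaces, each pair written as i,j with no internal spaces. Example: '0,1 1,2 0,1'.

Answer: 2,3 0,1 1,2 2,3

Derivation:
Collision at t=2/3: particles 2 and 3 swap velocities; positions: p0=4/3 p1=14/3 p2=29/3 p3=29/3; velocities now: v0=2 v1=-2 v2=-2 v3=1
Collision at t=3/2: particles 0 and 1 swap velocities; positions: p0=3 p1=3 p2=8 p3=21/2; velocities now: v0=-2 v1=2 v2=-2 v3=1
Collision at t=11/4: particles 1 and 2 swap velocities; positions: p0=1/2 p1=11/2 p2=11/2 p3=47/4; velocities now: v0=-2 v1=-2 v2=2 v3=1
Collision at t=9: particles 2 and 3 swap velocities; positions: p0=-12 p1=-7 p2=18 p3=18; velocities now: v0=-2 v1=-2 v2=1 v3=2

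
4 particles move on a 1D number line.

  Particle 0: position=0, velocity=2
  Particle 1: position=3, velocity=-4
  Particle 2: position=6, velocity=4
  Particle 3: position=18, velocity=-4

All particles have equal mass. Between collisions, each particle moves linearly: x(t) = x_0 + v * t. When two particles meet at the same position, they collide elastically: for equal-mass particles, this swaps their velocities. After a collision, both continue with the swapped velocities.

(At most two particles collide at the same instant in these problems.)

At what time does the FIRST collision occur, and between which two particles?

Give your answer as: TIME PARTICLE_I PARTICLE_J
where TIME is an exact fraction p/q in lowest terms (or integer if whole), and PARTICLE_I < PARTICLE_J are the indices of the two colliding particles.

Answer: 1/2 0 1

Derivation:
Pair (0,1): pos 0,3 vel 2,-4 -> gap=3, closing at 6/unit, collide at t=1/2
Pair (1,2): pos 3,6 vel -4,4 -> not approaching (rel speed -8 <= 0)
Pair (2,3): pos 6,18 vel 4,-4 -> gap=12, closing at 8/unit, collide at t=3/2
Earliest collision: t=1/2 between 0 and 1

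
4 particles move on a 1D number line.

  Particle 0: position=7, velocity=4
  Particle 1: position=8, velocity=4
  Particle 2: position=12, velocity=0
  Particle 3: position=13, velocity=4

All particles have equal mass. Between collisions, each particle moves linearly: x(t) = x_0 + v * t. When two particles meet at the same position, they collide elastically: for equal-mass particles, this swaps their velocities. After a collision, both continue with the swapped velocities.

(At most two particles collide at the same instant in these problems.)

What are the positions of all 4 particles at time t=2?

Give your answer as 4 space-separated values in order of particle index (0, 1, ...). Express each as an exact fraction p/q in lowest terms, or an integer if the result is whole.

Answer: 12 15 16 21

Derivation:
Collision at t=1: particles 1 and 2 swap velocities; positions: p0=11 p1=12 p2=12 p3=17; velocities now: v0=4 v1=0 v2=4 v3=4
Collision at t=5/4: particles 0 and 1 swap velocities; positions: p0=12 p1=12 p2=13 p3=18; velocities now: v0=0 v1=4 v2=4 v3=4
Advance to t=2 (no further collisions before then); velocities: v0=0 v1=4 v2=4 v3=4; positions = 12 15 16 21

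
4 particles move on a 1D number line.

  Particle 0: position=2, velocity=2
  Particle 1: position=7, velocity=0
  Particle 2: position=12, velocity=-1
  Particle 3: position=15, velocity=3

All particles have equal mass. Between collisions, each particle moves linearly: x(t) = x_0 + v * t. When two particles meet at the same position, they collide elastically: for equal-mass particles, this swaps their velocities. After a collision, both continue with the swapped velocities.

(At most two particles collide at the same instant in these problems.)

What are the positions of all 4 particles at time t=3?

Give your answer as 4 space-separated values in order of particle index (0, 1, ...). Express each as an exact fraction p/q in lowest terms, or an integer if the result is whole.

Answer: 7 8 9 24

Derivation:
Collision at t=5/2: particles 0 and 1 swap velocities; positions: p0=7 p1=7 p2=19/2 p3=45/2; velocities now: v0=0 v1=2 v2=-1 v3=3
Advance to t=3 (no further collisions before then); velocities: v0=0 v1=2 v2=-1 v3=3; positions = 7 8 9 24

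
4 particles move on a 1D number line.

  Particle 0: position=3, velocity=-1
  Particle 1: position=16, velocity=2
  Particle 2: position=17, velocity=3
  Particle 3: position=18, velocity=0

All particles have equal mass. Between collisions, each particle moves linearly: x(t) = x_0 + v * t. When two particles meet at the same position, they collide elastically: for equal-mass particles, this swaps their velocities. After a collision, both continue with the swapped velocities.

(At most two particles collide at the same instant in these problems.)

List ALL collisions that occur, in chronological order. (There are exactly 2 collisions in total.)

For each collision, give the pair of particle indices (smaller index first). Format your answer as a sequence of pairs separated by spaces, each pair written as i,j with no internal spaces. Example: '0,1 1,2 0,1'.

Collision at t=1/3: particles 2 and 3 swap velocities; positions: p0=8/3 p1=50/3 p2=18 p3=18; velocities now: v0=-1 v1=2 v2=0 v3=3
Collision at t=1: particles 1 and 2 swap velocities; positions: p0=2 p1=18 p2=18 p3=20; velocities now: v0=-1 v1=0 v2=2 v3=3

Answer: 2,3 1,2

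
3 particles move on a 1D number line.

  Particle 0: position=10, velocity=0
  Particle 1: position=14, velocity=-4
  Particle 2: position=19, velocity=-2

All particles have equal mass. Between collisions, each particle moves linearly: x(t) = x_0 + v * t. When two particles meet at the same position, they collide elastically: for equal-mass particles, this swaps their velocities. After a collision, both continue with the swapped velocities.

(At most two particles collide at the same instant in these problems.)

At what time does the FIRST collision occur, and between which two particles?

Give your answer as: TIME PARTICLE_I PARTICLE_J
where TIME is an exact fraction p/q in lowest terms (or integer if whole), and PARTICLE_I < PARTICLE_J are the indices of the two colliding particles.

Pair (0,1): pos 10,14 vel 0,-4 -> gap=4, closing at 4/unit, collide at t=1
Pair (1,2): pos 14,19 vel -4,-2 -> not approaching (rel speed -2 <= 0)
Earliest collision: t=1 between 0 and 1

Answer: 1 0 1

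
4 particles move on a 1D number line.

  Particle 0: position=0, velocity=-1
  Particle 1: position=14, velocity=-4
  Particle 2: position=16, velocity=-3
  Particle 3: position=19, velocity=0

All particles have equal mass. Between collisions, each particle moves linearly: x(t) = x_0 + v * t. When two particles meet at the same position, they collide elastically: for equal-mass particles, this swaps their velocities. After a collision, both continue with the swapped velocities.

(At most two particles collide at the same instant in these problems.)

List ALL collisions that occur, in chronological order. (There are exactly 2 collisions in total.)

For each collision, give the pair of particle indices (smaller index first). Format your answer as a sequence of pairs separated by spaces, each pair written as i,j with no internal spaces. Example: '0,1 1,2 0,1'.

Answer: 0,1 1,2

Derivation:
Collision at t=14/3: particles 0 and 1 swap velocities; positions: p0=-14/3 p1=-14/3 p2=2 p3=19; velocities now: v0=-4 v1=-1 v2=-3 v3=0
Collision at t=8: particles 1 and 2 swap velocities; positions: p0=-18 p1=-8 p2=-8 p3=19; velocities now: v0=-4 v1=-3 v2=-1 v3=0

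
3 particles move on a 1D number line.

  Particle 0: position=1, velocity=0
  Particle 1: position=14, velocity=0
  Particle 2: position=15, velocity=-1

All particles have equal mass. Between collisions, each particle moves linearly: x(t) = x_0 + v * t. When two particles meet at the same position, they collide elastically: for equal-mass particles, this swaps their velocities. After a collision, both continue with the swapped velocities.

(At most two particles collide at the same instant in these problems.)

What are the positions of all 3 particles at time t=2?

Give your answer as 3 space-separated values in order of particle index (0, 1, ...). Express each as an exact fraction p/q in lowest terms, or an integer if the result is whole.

Answer: 1 13 14

Derivation:
Collision at t=1: particles 1 and 2 swap velocities; positions: p0=1 p1=14 p2=14; velocities now: v0=0 v1=-1 v2=0
Advance to t=2 (no further collisions before then); velocities: v0=0 v1=-1 v2=0; positions = 1 13 14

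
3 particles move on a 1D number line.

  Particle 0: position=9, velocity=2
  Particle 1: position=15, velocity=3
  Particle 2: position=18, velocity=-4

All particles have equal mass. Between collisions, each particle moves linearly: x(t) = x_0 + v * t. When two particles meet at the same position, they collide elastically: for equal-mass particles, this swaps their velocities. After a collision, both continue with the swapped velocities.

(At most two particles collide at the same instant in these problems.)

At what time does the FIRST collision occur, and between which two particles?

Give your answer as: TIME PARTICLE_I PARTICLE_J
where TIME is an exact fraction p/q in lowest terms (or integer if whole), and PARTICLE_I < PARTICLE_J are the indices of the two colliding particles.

Pair (0,1): pos 9,15 vel 2,3 -> not approaching (rel speed -1 <= 0)
Pair (1,2): pos 15,18 vel 3,-4 -> gap=3, closing at 7/unit, collide at t=3/7
Earliest collision: t=3/7 between 1 and 2

Answer: 3/7 1 2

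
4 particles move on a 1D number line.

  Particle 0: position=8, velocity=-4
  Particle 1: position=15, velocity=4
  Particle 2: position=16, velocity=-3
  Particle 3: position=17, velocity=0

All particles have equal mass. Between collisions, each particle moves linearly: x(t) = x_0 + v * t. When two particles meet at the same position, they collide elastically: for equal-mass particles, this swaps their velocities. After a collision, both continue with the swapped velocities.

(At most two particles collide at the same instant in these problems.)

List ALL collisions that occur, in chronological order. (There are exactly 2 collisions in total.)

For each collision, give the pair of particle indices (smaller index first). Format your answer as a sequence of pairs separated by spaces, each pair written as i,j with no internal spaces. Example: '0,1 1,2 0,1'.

Answer: 1,2 2,3

Derivation:
Collision at t=1/7: particles 1 and 2 swap velocities; positions: p0=52/7 p1=109/7 p2=109/7 p3=17; velocities now: v0=-4 v1=-3 v2=4 v3=0
Collision at t=1/2: particles 2 and 3 swap velocities; positions: p0=6 p1=29/2 p2=17 p3=17; velocities now: v0=-4 v1=-3 v2=0 v3=4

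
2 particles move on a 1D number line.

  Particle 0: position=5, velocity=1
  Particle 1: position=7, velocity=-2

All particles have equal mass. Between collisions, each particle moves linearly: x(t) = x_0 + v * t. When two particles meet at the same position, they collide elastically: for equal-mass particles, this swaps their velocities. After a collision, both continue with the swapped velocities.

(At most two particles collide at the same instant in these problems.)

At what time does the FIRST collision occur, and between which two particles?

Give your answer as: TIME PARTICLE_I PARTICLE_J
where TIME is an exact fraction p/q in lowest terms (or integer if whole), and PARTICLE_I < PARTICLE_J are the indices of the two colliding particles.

Pair (0,1): pos 5,7 vel 1,-2 -> gap=2, closing at 3/unit, collide at t=2/3
Earliest collision: t=2/3 between 0 and 1

Answer: 2/3 0 1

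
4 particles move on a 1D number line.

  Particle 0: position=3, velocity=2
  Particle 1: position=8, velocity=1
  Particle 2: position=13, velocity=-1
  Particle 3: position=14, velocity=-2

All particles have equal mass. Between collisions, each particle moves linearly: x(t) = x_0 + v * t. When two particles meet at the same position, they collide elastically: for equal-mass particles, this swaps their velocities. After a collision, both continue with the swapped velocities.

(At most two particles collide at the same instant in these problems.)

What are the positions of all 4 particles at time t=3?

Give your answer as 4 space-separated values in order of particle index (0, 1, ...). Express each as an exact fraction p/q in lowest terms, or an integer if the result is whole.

Collision at t=1: particles 2 and 3 swap velocities; positions: p0=5 p1=9 p2=12 p3=12; velocities now: v0=2 v1=1 v2=-2 v3=-1
Collision at t=2: particles 1 and 2 swap velocities; positions: p0=7 p1=10 p2=10 p3=11; velocities now: v0=2 v1=-2 v2=1 v3=-1
Collision at t=5/2: particles 2 and 3 swap velocities; positions: p0=8 p1=9 p2=21/2 p3=21/2; velocities now: v0=2 v1=-2 v2=-1 v3=1
Collision at t=11/4: particles 0 and 1 swap velocities; positions: p0=17/2 p1=17/2 p2=41/4 p3=43/4; velocities now: v0=-2 v1=2 v2=-1 v3=1
Advance to t=3 (no further collisions before then); velocities: v0=-2 v1=2 v2=-1 v3=1; positions = 8 9 10 11

Answer: 8 9 10 11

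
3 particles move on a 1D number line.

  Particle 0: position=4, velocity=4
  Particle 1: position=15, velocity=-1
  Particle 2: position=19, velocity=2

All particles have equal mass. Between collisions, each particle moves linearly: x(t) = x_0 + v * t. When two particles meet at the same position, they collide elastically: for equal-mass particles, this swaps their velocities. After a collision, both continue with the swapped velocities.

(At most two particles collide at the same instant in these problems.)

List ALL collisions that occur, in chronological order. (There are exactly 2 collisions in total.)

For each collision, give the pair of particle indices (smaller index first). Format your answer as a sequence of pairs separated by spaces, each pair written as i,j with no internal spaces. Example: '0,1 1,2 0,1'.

Collision at t=11/5: particles 0 and 1 swap velocities; positions: p0=64/5 p1=64/5 p2=117/5; velocities now: v0=-1 v1=4 v2=2
Collision at t=15/2: particles 1 and 2 swap velocities; positions: p0=15/2 p1=34 p2=34; velocities now: v0=-1 v1=2 v2=4

Answer: 0,1 1,2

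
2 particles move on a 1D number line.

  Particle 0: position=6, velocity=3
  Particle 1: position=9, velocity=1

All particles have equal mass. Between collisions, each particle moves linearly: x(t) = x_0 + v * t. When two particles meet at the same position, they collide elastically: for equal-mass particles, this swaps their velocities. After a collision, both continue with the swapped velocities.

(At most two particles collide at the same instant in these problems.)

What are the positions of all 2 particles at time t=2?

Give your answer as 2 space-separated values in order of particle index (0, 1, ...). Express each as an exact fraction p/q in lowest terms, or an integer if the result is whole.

Answer: 11 12

Derivation:
Collision at t=3/2: particles 0 and 1 swap velocities; positions: p0=21/2 p1=21/2; velocities now: v0=1 v1=3
Advance to t=2 (no further collisions before then); velocities: v0=1 v1=3; positions = 11 12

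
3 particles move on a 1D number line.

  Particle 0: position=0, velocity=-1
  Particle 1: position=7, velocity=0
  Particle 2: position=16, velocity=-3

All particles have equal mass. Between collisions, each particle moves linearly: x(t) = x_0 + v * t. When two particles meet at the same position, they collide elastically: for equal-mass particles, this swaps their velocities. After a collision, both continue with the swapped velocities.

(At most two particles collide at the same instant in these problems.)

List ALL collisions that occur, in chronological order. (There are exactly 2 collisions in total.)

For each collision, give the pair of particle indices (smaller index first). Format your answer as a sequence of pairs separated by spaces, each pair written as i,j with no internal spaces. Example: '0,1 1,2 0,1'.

Collision at t=3: particles 1 and 2 swap velocities; positions: p0=-3 p1=7 p2=7; velocities now: v0=-1 v1=-3 v2=0
Collision at t=8: particles 0 and 1 swap velocities; positions: p0=-8 p1=-8 p2=7; velocities now: v0=-3 v1=-1 v2=0

Answer: 1,2 0,1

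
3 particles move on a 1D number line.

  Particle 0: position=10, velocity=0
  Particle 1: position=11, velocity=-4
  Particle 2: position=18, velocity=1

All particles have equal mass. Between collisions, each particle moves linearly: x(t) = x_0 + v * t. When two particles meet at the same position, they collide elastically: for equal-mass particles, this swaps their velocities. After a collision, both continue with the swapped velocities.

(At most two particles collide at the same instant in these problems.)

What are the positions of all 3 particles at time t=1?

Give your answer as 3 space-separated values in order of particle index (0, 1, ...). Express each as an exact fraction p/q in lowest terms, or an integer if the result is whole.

Collision at t=1/4: particles 0 and 1 swap velocities; positions: p0=10 p1=10 p2=73/4; velocities now: v0=-4 v1=0 v2=1
Advance to t=1 (no further collisions before then); velocities: v0=-4 v1=0 v2=1; positions = 7 10 19

Answer: 7 10 19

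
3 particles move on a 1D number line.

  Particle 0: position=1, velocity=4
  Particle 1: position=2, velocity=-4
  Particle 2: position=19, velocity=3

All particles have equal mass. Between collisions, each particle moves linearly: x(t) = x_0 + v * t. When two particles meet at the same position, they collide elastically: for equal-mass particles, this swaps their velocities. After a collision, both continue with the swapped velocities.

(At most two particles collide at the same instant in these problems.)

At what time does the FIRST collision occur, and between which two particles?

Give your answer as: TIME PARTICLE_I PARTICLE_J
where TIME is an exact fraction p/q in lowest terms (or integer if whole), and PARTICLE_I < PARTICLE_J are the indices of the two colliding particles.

Answer: 1/8 0 1

Derivation:
Pair (0,1): pos 1,2 vel 4,-4 -> gap=1, closing at 8/unit, collide at t=1/8
Pair (1,2): pos 2,19 vel -4,3 -> not approaching (rel speed -7 <= 0)
Earliest collision: t=1/8 between 0 and 1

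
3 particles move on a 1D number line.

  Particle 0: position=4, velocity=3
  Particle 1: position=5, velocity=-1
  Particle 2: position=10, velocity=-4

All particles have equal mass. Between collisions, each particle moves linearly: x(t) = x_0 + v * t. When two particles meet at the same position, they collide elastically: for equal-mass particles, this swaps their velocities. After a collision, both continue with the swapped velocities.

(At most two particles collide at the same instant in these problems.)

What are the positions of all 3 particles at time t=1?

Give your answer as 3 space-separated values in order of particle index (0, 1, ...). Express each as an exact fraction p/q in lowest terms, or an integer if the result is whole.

Answer: 4 6 7

Derivation:
Collision at t=1/4: particles 0 and 1 swap velocities; positions: p0=19/4 p1=19/4 p2=9; velocities now: v0=-1 v1=3 v2=-4
Collision at t=6/7: particles 1 and 2 swap velocities; positions: p0=29/7 p1=46/7 p2=46/7; velocities now: v0=-1 v1=-4 v2=3
Advance to t=1 (no further collisions before then); velocities: v0=-1 v1=-4 v2=3; positions = 4 6 7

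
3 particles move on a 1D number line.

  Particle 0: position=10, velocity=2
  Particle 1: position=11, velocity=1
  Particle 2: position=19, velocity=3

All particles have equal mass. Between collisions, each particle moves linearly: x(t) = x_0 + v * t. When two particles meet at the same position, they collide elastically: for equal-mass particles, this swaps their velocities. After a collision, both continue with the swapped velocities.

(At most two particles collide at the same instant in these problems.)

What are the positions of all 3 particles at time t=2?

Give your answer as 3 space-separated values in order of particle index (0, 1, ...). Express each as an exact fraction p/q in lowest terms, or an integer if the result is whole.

Collision at t=1: particles 0 and 1 swap velocities; positions: p0=12 p1=12 p2=22; velocities now: v0=1 v1=2 v2=3
Advance to t=2 (no further collisions before then); velocities: v0=1 v1=2 v2=3; positions = 13 14 25

Answer: 13 14 25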